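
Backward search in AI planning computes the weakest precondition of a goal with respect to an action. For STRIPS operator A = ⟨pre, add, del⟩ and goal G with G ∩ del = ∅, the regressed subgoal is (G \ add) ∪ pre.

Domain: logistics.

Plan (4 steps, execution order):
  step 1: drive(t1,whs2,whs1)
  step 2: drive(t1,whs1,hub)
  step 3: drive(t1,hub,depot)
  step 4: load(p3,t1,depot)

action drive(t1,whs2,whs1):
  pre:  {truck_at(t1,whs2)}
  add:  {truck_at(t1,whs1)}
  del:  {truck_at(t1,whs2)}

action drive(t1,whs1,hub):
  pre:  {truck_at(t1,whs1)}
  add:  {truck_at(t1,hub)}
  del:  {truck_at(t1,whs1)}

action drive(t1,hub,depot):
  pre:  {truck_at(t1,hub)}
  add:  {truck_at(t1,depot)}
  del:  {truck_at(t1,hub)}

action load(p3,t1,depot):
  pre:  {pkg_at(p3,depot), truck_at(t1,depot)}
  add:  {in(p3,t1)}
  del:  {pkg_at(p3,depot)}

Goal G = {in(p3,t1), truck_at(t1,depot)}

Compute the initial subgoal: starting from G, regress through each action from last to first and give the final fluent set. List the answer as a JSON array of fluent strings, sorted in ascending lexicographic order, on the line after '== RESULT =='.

Regress step by step:
  through step 4 (load(p3,t1,depot)): drop {in(p3,t1)}, keep {truck_at(t1,depot)}, require {pkg_at(p3,depot), truck_at(t1,depot)}
    → {pkg_at(p3,depot), truck_at(t1,depot)}
  through step 3 (drive(t1,hub,depot)): drop {truck_at(t1,depot)}, keep {pkg_at(p3,depot)}, require {truck_at(t1,hub)}
    → {pkg_at(p3,depot), truck_at(t1,hub)}
  through step 2 (drive(t1,whs1,hub)): drop {truck_at(t1,hub)}, keep {pkg_at(p3,depot)}, require {truck_at(t1,whs1)}
    → {pkg_at(p3,depot), truck_at(t1,whs1)}
  through step 1 (drive(t1,whs2,whs1)): drop {truck_at(t1,whs1)}, keep {pkg_at(p3,depot)}, require {truck_at(t1,whs2)}
    → {pkg_at(p3,depot), truck_at(t1,whs2)}

== RESULT ==
["pkg_at(p3,depot)", "truck_at(t1,whs2)"]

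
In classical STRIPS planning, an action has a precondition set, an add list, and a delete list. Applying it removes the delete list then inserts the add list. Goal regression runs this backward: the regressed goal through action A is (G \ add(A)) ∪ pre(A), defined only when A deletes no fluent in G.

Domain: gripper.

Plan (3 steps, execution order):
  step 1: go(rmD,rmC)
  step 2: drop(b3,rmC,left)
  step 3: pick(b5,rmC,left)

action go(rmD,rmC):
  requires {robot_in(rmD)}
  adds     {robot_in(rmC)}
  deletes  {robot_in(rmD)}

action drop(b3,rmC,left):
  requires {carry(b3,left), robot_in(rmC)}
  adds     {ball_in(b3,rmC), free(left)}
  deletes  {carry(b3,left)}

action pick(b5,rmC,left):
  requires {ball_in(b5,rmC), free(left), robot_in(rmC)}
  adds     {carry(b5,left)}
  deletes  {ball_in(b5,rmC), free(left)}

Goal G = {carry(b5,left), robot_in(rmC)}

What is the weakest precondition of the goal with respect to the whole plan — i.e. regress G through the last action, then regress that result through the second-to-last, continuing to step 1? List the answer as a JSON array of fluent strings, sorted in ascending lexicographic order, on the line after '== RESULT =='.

Regress step by step:
  through step 3 (pick(b5,rmC,left)): drop {carry(b5,left)}, keep {robot_in(rmC)}, require {ball_in(b5,rmC), free(left), robot_in(rmC)}
    → {ball_in(b5,rmC), free(left), robot_in(rmC)}
  through step 2 (drop(b3,rmC,left)): drop {free(left)}, keep {ball_in(b5,rmC), robot_in(rmC)}, require {carry(b3,left), robot_in(rmC)}
    → {ball_in(b5,rmC), carry(b3,left), robot_in(rmC)}
  through step 1 (go(rmD,rmC)): drop {robot_in(rmC)}, keep {ball_in(b5,rmC), carry(b3,left)}, require {robot_in(rmD)}
    → {ball_in(b5,rmC), carry(b3,left), robot_in(rmD)}

== RESULT ==
["ball_in(b5,rmC)", "carry(b3,left)", "robot_in(rmD)"]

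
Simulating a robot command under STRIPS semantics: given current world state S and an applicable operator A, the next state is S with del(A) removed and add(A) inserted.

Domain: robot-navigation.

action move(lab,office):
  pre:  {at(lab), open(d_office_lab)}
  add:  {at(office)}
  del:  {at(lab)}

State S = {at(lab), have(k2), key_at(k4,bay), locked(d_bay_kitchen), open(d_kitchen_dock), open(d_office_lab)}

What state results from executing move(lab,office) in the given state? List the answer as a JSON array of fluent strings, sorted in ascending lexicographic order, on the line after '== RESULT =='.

Compute (S \ del) ∪ add:
  pre ⊆ S: {at(lab), open(d_office_lab)} ⊆ S  — applicable
  S \ del = {have(k2), key_at(k4,bay), locked(d_bay_kitchen), open(d_kitchen_dock), open(d_office_lab)}
  ∪ add   = {at(office), have(k2), key_at(k4,bay), locked(d_bay_kitchen), open(d_kitchen_dock), open(d_office_lab)}

== RESULT ==
["at(office)", "have(k2)", "key_at(k4,bay)", "locked(d_bay_kitchen)", "open(d_kitchen_dock)", "open(d_office_lab)"]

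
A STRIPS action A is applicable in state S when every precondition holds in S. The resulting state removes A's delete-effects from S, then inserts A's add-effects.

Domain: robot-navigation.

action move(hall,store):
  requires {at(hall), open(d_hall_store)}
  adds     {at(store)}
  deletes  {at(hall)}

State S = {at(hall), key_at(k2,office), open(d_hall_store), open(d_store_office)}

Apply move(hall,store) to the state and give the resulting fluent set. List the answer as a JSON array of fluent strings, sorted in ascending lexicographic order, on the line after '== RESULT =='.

Progress:
  pre ⊆ S: {at(hall), open(d_hall_store)} ⊆ S  — applicable
  S \ del = {key_at(k2,office), open(d_hall_store), open(d_store_office)}
  ∪ add   = {at(store), key_at(k2,office), open(d_hall_store), open(d_store_office)}

== RESULT ==
["at(store)", "key_at(k2,office)", "open(d_hall_store)", "open(d_store_office)"]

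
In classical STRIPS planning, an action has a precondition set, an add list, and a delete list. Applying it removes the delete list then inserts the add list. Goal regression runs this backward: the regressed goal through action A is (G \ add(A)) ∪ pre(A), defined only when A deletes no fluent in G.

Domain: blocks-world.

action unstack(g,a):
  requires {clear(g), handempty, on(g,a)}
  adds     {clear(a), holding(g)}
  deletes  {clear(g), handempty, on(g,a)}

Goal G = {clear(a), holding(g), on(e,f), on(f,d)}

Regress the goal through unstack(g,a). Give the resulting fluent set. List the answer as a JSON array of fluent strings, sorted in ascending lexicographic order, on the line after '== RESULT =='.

Regress:
  G ∩ del = {}  (empty — regression defined)
  G \ add = {clear(a), holding(g), on(e,f), on(f,d)} \ {clear(a), holding(g)} = {on(e,f), on(f,d)}
  ∪ pre   = {on(e,f), on(f,d)} ∪ {clear(g), handempty, on(g,a)}
          = {clear(g), handempty, on(e,f), on(f,d), on(g,a)}

== RESULT ==
["clear(g)", "handempty", "on(e,f)", "on(f,d)", "on(g,a)"]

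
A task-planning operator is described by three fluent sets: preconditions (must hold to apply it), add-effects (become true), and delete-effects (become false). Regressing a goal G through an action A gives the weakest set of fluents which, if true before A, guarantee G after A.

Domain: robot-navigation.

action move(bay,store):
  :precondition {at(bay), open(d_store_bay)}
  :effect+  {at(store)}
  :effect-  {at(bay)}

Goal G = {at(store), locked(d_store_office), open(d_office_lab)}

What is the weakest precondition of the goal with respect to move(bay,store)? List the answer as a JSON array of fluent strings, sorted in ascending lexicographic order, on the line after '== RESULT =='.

Regress:
  G ∩ del = {}  (empty — regression defined)
  G \ add = {at(store), locked(d_store_office), open(d_office_lab)} \ {at(store)} = {locked(d_store_office), open(d_office_lab)}
  ∪ pre   = {locked(d_store_office), open(d_office_lab)} ∪ {at(bay), open(d_store_bay)}
          = {at(bay), locked(d_store_office), open(d_office_lab), open(d_store_bay)}

== RESULT ==
["at(bay)", "locked(d_store_office)", "open(d_office_lab)", "open(d_store_bay)"]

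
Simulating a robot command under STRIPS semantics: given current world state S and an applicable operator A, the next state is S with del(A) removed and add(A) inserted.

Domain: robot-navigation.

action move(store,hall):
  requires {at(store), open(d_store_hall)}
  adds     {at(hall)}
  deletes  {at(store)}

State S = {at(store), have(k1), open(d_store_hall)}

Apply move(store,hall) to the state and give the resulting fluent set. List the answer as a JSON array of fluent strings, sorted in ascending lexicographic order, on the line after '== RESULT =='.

Progress:
  pre ⊆ S: {at(store), open(d_store_hall)} ⊆ S  — applicable
  S \ del = {have(k1), open(d_store_hall)}
  ∪ add   = {at(hall), have(k1), open(d_store_hall)}

== RESULT ==
["at(hall)", "have(k1)", "open(d_store_hall)"]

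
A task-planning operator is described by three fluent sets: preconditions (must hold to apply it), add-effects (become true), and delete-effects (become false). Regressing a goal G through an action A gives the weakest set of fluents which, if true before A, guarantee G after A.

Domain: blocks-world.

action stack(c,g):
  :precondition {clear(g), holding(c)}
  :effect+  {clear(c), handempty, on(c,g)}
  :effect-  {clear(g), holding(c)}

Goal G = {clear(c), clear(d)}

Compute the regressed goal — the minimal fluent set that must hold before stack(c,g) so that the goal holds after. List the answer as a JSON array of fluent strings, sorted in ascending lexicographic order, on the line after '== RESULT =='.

Compute (G \ add) ∪ pre:
  G ∩ del = {}  (empty — regression defined)
  G \ add = {clear(c), clear(d)} \ {clear(c), handempty, on(c,g)} = {clear(d)}
  ∪ pre   = {clear(d)} ∪ {clear(g), holding(c)}
          = {clear(d), clear(g), holding(c)}

== RESULT ==
["clear(d)", "clear(g)", "holding(c)"]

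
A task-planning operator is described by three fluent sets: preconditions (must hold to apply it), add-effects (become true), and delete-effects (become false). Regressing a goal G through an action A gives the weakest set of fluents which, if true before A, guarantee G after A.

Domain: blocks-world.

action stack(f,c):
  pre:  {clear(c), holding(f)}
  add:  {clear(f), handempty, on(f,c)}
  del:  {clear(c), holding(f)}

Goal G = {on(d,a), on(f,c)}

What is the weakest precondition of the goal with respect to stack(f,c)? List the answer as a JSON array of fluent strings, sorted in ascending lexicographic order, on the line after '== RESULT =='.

Compute (G \ add) ∪ pre:
  G ∩ del = {}  (empty — regression defined)
  G \ add = {on(d,a), on(f,c)} \ {clear(f), handempty, on(f,c)} = {on(d,a)}
  ∪ pre   = {on(d,a)} ∪ {clear(c), holding(f)}
          = {clear(c), holding(f), on(d,a)}

== RESULT ==
["clear(c)", "holding(f)", "on(d,a)"]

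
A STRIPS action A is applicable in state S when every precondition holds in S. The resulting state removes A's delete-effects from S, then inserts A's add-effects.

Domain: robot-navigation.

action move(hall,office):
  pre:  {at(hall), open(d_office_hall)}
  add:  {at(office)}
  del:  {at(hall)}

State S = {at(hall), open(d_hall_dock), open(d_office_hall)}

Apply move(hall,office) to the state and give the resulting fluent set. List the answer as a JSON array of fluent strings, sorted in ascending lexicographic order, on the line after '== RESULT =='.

Compute (S \ del) ∪ add:
  pre ⊆ S: {at(hall), open(d_office_hall)} ⊆ S  — applicable
  S \ del = {open(d_hall_dock), open(d_office_hall)}
  ∪ add   = {at(office), open(d_hall_dock), open(d_office_hall)}

== RESULT ==
["at(office)", "open(d_hall_dock)", "open(d_office_hall)"]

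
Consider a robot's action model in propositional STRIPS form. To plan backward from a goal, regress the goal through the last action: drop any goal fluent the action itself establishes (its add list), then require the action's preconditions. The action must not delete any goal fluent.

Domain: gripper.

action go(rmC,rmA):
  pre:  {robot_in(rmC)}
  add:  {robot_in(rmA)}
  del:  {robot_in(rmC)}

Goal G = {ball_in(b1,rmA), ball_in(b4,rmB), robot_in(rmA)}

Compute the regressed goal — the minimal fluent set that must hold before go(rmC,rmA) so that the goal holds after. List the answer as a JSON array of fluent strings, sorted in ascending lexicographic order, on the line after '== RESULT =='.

Compute (G \ add) ∪ pre:
  G ∩ del = {}  (empty — regression defined)
  G \ add = {ball_in(b1,rmA), ball_in(b4,rmB), robot_in(rmA)} \ {robot_in(rmA)} = {ball_in(b1,rmA), ball_in(b4,rmB)}
  ∪ pre   = {ball_in(b1,rmA), ball_in(b4,rmB)} ∪ {robot_in(rmC)}
          = {ball_in(b1,rmA), ball_in(b4,rmB), robot_in(rmC)}

== RESULT ==
["ball_in(b1,rmA)", "ball_in(b4,rmB)", "robot_in(rmC)"]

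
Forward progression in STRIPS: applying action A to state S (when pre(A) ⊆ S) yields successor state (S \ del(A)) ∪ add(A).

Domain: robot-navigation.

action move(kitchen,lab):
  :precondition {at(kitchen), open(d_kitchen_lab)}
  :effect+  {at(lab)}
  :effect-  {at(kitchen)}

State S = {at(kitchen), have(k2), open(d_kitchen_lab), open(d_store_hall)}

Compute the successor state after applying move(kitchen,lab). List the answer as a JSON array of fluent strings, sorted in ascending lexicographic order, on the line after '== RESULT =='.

Compute (S \ del) ∪ add:
  pre ⊆ S: {at(kitchen), open(d_kitchen_lab)} ⊆ S  — applicable
  S \ del = {have(k2), open(d_kitchen_lab), open(d_store_hall)}
  ∪ add   = {at(lab), have(k2), open(d_kitchen_lab), open(d_store_hall)}

== RESULT ==
["at(lab)", "have(k2)", "open(d_kitchen_lab)", "open(d_store_hall)"]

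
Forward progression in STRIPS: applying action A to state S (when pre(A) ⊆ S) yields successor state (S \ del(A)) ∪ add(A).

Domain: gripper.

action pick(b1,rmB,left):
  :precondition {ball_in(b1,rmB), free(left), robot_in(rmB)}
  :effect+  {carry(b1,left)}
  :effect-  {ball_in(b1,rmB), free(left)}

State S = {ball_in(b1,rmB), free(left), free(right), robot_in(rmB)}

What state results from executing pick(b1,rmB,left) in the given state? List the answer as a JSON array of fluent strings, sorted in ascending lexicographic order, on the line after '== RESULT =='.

Progress:
  pre ⊆ S: {ball_in(b1,rmB), free(left), robot_in(rmB)} ⊆ S  — applicable
  S \ del = {free(right), robot_in(rmB)}
  ∪ add   = {carry(b1,left), free(right), robot_in(rmB)}

== RESULT ==
["carry(b1,left)", "free(right)", "robot_in(rmB)"]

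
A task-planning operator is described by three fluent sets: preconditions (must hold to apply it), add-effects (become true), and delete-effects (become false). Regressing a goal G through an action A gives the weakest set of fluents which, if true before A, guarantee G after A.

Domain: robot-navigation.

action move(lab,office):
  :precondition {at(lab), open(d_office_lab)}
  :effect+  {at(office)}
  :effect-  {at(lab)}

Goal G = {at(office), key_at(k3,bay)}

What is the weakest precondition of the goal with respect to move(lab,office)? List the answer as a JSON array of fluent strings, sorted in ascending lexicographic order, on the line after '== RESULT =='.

Compute (G \ add) ∪ pre:
  G ∩ del = {}  (empty — regression defined)
  G \ add = {at(office), key_at(k3,bay)} \ {at(office)} = {key_at(k3,bay)}
  ∪ pre   = {key_at(k3,bay)} ∪ {at(lab), open(d_office_lab)}
          = {at(lab), key_at(k3,bay), open(d_office_lab)}

== RESULT ==
["at(lab)", "key_at(k3,bay)", "open(d_office_lab)"]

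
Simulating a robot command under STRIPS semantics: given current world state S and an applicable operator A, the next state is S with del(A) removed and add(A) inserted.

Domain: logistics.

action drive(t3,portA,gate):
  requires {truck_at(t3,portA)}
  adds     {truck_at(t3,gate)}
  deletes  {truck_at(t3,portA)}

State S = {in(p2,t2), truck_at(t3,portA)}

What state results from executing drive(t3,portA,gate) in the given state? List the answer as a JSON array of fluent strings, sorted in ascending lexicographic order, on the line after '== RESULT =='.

Progress:
  pre ⊆ S: {truck_at(t3,portA)} ⊆ S  — applicable
  S \ del = {in(p2,t2)}
  ∪ add   = {in(p2,t2), truck_at(t3,gate)}

== RESULT ==
["in(p2,t2)", "truck_at(t3,gate)"]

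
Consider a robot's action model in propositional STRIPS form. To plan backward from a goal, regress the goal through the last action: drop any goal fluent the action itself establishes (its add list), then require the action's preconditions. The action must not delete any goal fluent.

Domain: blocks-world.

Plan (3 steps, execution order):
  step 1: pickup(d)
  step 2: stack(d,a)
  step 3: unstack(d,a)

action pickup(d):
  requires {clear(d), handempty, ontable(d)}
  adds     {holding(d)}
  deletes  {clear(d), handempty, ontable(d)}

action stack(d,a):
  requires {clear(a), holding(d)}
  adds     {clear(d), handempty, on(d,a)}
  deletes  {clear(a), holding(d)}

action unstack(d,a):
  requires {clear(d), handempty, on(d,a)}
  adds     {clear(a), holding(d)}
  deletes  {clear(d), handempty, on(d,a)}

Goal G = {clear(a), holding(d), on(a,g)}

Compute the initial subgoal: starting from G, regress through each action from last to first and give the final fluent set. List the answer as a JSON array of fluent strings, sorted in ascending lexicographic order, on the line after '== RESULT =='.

Work backward from the goal:
  through step 3 (unstack(d,a)): drop {clear(a), holding(d)}, keep {on(a,g)}, require {clear(d), handempty, on(d,a)}
    → {clear(d), handempty, on(a,g), on(d,a)}
  through step 2 (stack(d,a)): drop {clear(d), handempty, on(d,a)}, keep {on(a,g)}, require {clear(a), holding(d)}
    → {clear(a), holding(d), on(a,g)}
  through step 1 (pickup(d)): drop {holding(d)}, keep {clear(a), on(a,g)}, require {clear(d), handempty, ontable(d)}
    → {clear(a), clear(d), handempty, on(a,g), ontable(d)}

== RESULT ==
["clear(a)", "clear(d)", "handempty", "on(a,g)", "ontable(d)"]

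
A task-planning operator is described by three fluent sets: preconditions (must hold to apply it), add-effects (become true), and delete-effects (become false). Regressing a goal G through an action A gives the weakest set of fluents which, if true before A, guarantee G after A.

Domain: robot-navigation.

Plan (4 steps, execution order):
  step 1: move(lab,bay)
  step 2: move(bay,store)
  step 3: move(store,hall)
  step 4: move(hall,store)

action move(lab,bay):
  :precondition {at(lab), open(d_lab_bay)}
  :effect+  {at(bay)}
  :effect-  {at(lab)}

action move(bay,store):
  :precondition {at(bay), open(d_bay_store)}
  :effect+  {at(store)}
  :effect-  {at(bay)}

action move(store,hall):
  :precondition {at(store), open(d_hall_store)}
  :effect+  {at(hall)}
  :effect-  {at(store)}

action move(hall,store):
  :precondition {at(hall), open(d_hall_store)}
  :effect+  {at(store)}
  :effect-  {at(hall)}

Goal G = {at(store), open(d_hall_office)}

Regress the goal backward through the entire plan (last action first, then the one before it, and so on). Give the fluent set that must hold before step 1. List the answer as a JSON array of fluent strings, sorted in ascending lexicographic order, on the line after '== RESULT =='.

Work backward from the goal:
  through step 4 (move(hall,store)): drop {at(store)}, keep {open(d_hall_office)}, require {at(hall), open(d_hall_store)}
    → {at(hall), open(d_hall_office), open(d_hall_store)}
  through step 3 (move(store,hall)): drop {at(hall)}, keep {open(d_hall_office), open(d_hall_store)}, require {at(store), open(d_hall_store)}
    → {at(store), open(d_hall_office), open(d_hall_store)}
  through step 2 (move(bay,store)): drop {at(store)}, keep {open(d_hall_office), open(d_hall_store)}, require {at(bay), open(d_bay_store)}
    → {at(bay), open(d_bay_store), open(d_hall_office), open(d_hall_store)}
  through step 1 (move(lab,bay)): drop {at(bay)}, keep {open(d_bay_store), open(d_hall_office), open(d_hall_store)}, require {at(lab), open(d_lab_bay)}
    → {at(lab), open(d_bay_store), open(d_hall_office), open(d_hall_store), open(d_lab_bay)}

== RESULT ==
["at(lab)", "open(d_bay_store)", "open(d_hall_office)", "open(d_hall_store)", "open(d_lab_bay)"]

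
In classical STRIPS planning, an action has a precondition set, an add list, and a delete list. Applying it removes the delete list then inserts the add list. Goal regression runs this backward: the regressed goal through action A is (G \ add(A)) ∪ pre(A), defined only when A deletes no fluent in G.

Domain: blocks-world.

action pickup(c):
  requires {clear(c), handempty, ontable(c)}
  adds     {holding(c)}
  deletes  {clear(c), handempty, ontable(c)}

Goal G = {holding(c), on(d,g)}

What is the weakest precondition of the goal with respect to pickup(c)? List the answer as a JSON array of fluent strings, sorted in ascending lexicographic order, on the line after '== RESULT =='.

Compute (G \ add) ∪ pre:
  G ∩ del = {}  (empty — regression defined)
  G \ add = {holding(c), on(d,g)} \ {holding(c)} = {on(d,g)}
  ∪ pre   = {on(d,g)} ∪ {clear(c), handempty, ontable(c)}
          = {clear(c), handempty, on(d,g), ontable(c)}

== RESULT ==
["clear(c)", "handempty", "on(d,g)", "ontable(c)"]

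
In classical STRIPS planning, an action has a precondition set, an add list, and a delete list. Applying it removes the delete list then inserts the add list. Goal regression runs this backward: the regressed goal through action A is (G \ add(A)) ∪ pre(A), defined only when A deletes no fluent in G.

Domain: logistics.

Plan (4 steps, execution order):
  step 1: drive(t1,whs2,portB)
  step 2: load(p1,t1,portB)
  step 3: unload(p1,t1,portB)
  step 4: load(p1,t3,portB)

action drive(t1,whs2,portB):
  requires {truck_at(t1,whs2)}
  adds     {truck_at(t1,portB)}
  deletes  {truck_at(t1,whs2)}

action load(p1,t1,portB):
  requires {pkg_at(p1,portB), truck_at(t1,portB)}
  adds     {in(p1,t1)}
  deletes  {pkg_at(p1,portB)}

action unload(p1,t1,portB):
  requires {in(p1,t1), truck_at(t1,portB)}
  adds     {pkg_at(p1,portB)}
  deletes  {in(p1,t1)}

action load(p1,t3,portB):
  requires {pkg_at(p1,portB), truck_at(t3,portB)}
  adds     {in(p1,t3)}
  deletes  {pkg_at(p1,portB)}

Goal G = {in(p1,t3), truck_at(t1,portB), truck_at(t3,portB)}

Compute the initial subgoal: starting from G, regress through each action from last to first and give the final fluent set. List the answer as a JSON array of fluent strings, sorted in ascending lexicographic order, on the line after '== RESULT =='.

Regress step by step:
  through step 4 (load(p1,t3,portB)): drop {in(p1,t3)}, keep {truck_at(t1,portB), truck_at(t3,portB)}, require {pkg_at(p1,portB), truck_at(t3,portB)}
    → {pkg_at(p1,portB), truck_at(t1,portB), truck_at(t3,portB)}
  through step 3 (unload(p1,t1,portB)): drop {pkg_at(p1,portB)}, keep {truck_at(t1,portB), truck_at(t3,portB)}, require {in(p1,t1), truck_at(t1,portB)}
    → {in(p1,t1), truck_at(t1,portB), truck_at(t3,portB)}
  through step 2 (load(p1,t1,portB)): drop {in(p1,t1)}, keep {truck_at(t1,portB), truck_at(t3,portB)}, require {pkg_at(p1,portB), truck_at(t1,portB)}
    → {pkg_at(p1,portB), truck_at(t1,portB), truck_at(t3,portB)}
  through step 1 (drive(t1,whs2,portB)): drop {truck_at(t1,portB)}, keep {pkg_at(p1,portB), truck_at(t3,portB)}, require {truck_at(t1,whs2)}
    → {pkg_at(p1,portB), truck_at(t1,whs2), truck_at(t3,portB)}

== RESULT ==
["pkg_at(p1,portB)", "truck_at(t1,whs2)", "truck_at(t3,portB)"]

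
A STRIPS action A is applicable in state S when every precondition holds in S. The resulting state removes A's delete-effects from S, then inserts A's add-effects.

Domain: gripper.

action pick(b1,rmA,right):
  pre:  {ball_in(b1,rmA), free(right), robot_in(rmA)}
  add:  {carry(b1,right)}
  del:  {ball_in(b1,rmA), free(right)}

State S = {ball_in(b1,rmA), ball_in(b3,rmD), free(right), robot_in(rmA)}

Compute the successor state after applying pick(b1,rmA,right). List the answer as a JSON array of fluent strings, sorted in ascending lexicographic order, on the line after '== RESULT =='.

Progress:
  pre ⊆ S: {ball_in(b1,rmA), free(right), robot_in(rmA)} ⊆ S  — applicable
  S \ del = {ball_in(b3,rmD), robot_in(rmA)}
  ∪ add   = {ball_in(b3,rmD), carry(b1,right), robot_in(rmA)}

== RESULT ==
["ball_in(b3,rmD)", "carry(b1,right)", "robot_in(rmA)"]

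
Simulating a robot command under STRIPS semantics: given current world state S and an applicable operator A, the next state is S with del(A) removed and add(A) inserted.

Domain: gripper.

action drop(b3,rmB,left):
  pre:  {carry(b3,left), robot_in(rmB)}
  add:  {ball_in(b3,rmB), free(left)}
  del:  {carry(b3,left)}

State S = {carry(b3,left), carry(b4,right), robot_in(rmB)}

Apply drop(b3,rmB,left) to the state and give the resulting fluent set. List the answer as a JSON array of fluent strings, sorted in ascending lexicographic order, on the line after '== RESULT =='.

Progress:
  pre ⊆ S: {carry(b3,left), robot_in(rmB)} ⊆ S  — applicable
  S \ del = {carry(b4,right), robot_in(rmB)}
  ∪ add   = {ball_in(b3,rmB), carry(b4,right), free(left), robot_in(rmB)}

== RESULT ==
["ball_in(b3,rmB)", "carry(b4,right)", "free(left)", "robot_in(rmB)"]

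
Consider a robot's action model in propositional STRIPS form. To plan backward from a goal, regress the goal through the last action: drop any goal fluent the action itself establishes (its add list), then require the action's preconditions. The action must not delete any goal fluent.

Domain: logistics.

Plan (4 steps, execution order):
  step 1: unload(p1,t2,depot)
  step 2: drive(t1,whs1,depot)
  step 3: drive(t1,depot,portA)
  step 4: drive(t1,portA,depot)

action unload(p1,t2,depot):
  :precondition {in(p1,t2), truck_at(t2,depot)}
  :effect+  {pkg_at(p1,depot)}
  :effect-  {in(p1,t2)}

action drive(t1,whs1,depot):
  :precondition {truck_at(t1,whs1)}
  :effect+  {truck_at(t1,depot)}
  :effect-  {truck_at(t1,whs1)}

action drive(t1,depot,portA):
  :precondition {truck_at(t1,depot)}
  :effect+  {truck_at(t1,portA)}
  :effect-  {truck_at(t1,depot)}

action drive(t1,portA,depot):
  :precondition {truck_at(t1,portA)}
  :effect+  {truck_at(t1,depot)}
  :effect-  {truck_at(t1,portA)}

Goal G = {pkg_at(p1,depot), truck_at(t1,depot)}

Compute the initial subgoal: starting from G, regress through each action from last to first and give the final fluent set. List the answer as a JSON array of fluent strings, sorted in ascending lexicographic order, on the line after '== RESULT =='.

Work backward from the goal:
  through step 4 (drive(t1,portA,depot)): drop {truck_at(t1,depot)}, keep {pkg_at(p1,depot)}, require {truck_at(t1,portA)}
    → {pkg_at(p1,depot), truck_at(t1,portA)}
  through step 3 (drive(t1,depot,portA)): drop {truck_at(t1,portA)}, keep {pkg_at(p1,depot)}, require {truck_at(t1,depot)}
    → {pkg_at(p1,depot), truck_at(t1,depot)}
  through step 2 (drive(t1,whs1,depot)): drop {truck_at(t1,depot)}, keep {pkg_at(p1,depot)}, require {truck_at(t1,whs1)}
    → {pkg_at(p1,depot), truck_at(t1,whs1)}
  through step 1 (unload(p1,t2,depot)): drop {pkg_at(p1,depot)}, keep {truck_at(t1,whs1)}, require {in(p1,t2), truck_at(t2,depot)}
    → {in(p1,t2), truck_at(t1,whs1), truck_at(t2,depot)}

== RESULT ==
["in(p1,t2)", "truck_at(t1,whs1)", "truck_at(t2,depot)"]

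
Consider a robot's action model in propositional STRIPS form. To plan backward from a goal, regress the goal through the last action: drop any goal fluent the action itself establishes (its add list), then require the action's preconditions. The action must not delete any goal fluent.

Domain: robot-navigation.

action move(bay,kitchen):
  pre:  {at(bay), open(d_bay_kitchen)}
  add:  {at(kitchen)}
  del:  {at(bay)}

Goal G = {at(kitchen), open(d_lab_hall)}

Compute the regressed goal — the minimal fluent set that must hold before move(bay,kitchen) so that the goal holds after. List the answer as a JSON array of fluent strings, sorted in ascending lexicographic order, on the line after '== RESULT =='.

Regress:
  G ∩ del = {}  (empty — regression defined)
  G \ add = {at(kitchen), open(d_lab_hall)} \ {at(kitchen)} = {open(d_lab_hall)}
  ∪ pre   = {open(d_lab_hall)} ∪ {at(bay), open(d_bay_kitchen)}
          = {at(bay), open(d_bay_kitchen), open(d_lab_hall)}

== RESULT ==
["at(bay)", "open(d_bay_kitchen)", "open(d_lab_hall)"]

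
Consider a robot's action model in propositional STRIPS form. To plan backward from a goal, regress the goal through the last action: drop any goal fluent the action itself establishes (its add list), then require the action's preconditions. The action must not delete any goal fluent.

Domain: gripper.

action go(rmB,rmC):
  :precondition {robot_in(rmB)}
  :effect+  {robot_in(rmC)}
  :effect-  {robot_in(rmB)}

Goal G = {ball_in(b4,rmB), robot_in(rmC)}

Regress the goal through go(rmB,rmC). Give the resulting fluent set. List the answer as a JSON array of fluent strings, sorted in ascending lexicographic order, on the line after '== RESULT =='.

Regress:
  G ∩ del = {}  (empty — regression defined)
  G \ add = {ball_in(b4,rmB), robot_in(rmC)} \ {robot_in(rmC)} = {ball_in(b4,rmB)}
  ∪ pre   = {ball_in(b4,rmB)} ∪ {robot_in(rmB)}
          = {ball_in(b4,rmB), robot_in(rmB)}

== RESULT ==
["ball_in(b4,rmB)", "robot_in(rmB)"]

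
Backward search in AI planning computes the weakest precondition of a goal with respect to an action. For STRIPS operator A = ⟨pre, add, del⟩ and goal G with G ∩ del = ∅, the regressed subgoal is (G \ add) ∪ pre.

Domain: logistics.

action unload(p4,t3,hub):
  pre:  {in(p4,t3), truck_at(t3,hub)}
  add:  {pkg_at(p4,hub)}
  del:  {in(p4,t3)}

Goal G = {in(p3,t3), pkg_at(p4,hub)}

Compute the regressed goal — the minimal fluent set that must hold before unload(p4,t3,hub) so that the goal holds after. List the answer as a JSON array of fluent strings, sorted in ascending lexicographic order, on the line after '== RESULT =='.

Compute (G \ add) ∪ pre:
  G ∩ del = {}  (empty — regression defined)
  G \ add = {in(p3,t3), pkg_at(p4,hub)} \ {pkg_at(p4,hub)} = {in(p3,t3)}
  ∪ pre   = {in(p3,t3)} ∪ {in(p4,t3), truck_at(t3,hub)}
          = {in(p3,t3), in(p4,t3), truck_at(t3,hub)}

== RESULT ==
["in(p3,t3)", "in(p4,t3)", "truck_at(t3,hub)"]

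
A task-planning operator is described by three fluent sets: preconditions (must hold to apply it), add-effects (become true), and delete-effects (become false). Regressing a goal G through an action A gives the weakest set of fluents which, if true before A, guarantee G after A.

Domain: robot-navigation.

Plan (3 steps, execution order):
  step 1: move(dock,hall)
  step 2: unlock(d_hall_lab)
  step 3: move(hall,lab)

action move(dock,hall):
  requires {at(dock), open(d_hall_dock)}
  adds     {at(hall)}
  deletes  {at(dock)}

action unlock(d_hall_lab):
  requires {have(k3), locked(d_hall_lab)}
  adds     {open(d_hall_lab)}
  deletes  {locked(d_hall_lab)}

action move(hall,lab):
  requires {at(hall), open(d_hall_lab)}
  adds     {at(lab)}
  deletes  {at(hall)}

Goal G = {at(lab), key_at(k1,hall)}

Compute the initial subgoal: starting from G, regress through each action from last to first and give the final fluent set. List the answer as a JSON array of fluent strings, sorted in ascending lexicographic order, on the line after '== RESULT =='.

Regress step by step:
  through step 3 (move(hall,lab)): drop {at(lab)}, keep {key_at(k1,hall)}, require {at(hall), open(d_hall_lab)}
    → {at(hall), key_at(k1,hall), open(d_hall_lab)}
  through step 2 (unlock(d_hall_lab)): drop {open(d_hall_lab)}, keep {at(hall), key_at(k1,hall)}, require {have(k3), locked(d_hall_lab)}
    → {at(hall), have(k3), key_at(k1,hall), locked(d_hall_lab)}
  through step 1 (move(dock,hall)): drop {at(hall)}, keep {have(k3), key_at(k1,hall), locked(d_hall_lab)}, require {at(dock), open(d_hall_dock)}
    → {at(dock), have(k3), key_at(k1,hall), locked(d_hall_lab), open(d_hall_dock)}

== RESULT ==
["at(dock)", "have(k3)", "key_at(k1,hall)", "locked(d_hall_lab)", "open(d_hall_dock)"]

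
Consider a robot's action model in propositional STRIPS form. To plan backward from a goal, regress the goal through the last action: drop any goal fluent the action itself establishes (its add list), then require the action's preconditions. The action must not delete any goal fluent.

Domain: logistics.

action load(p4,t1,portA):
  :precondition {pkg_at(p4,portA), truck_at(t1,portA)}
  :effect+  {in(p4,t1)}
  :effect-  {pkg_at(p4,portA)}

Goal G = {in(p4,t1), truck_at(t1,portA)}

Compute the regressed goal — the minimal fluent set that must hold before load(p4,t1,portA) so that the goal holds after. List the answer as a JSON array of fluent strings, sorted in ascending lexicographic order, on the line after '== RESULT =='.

Regress:
  G ∩ del = {}  (empty — regression defined)
  G \ add = {in(p4,t1), truck_at(t1,portA)} \ {in(p4,t1)} = {truck_at(t1,portA)}
  ∪ pre   = {truck_at(t1,portA)} ∪ {pkg_at(p4,portA), truck_at(t1,portA)}
          = {pkg_at(p4,portA), truck_at(t1,portA)}

== RESULT ==
["pkg_at(p4,portA)", "truck_at(t1,portA)"]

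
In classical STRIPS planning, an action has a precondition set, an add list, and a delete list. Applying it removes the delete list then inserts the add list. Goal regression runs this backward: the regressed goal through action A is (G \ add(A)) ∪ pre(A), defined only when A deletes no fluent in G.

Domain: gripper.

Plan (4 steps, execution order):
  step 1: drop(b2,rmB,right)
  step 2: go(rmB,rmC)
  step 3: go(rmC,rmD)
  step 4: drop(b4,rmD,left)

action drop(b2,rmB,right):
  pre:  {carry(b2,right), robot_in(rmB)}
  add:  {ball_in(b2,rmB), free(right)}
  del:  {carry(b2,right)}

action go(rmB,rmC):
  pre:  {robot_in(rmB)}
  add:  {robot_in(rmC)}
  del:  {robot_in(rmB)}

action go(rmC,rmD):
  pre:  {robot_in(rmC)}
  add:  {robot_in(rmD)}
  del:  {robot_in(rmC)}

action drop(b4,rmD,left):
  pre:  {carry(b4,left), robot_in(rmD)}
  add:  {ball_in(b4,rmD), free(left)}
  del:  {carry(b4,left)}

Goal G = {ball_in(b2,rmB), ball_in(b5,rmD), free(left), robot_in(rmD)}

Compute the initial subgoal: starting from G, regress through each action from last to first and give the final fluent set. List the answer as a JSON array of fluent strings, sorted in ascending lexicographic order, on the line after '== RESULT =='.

Work backward from the goal:
  through step 4 (drop(b4,rmD,left)): drop {free(left)}, keep {ball_in(b2,rmB), ball_in(b5,rmD), robot_in(rmD)}, require {carry(b4,left), robot_in(rmD)}
    → {ball_in(b2,rmB), ball_in(b5,rmD), carry(b4,left), robot_in(rmD)}
  through step 3 (go(rmC,rmD)): drop {robot_in(rmD)}, keep {ball_in(b2,rmB), ball_in(b5,rmD), carry(b4,left)}, require {robot_in(rmC)}
    → {ball_in(b2,rmB), ball_in(b5,rmD), carry(b4,left), robot_in(rmC)}
  through step 2 (go(rmB,rmC)): drop {robot_in(rmC)}, keep {ball_in(b2,rmB), ball_in(b5,rmD), carry(b4,left)}, require {robot_in(rmB)}
    → {ball_in(b2,rmB), ball_in(b5,rmD), carry(b4,left), robot_in(rmB)}
  through step 1 (drop(b2,rmB,right)): drop {ball_in(b2,rmB)}, keep {ball_in(b5,rmD), carry(b4,left), robot_in(rmB)}, require {carry(b2,right), robot_in(rmB)}
    → {ball_in(b5,rmD), carry(b2,right), carry(b4,left), robot_in(rmB)}

== RESULT ==
["ball_in(b5,rmD)", "carry(b2,right)", "carry(b4,left)", "robot_in(rmB)"]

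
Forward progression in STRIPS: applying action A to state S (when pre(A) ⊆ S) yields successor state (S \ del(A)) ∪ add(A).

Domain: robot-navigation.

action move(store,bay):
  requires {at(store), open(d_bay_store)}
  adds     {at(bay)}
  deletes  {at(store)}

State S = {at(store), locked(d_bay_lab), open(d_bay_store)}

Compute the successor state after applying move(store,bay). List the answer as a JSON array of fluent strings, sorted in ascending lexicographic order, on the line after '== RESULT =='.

Compute (S \ del) ∪ add:
  pre ⊆ S: {at(store), open(d_bay_store)} ⊆ S  — applicable
  S \ del = {locked(d_bay_lab), open(d_bay_store)}
  ∪ add   = {at(bay), locked(d_bay_lab), open(d_bay_store)}

== RESULT ==
["at(bay)", "locked(d_bay_lab)", "open(d_bay_store)"]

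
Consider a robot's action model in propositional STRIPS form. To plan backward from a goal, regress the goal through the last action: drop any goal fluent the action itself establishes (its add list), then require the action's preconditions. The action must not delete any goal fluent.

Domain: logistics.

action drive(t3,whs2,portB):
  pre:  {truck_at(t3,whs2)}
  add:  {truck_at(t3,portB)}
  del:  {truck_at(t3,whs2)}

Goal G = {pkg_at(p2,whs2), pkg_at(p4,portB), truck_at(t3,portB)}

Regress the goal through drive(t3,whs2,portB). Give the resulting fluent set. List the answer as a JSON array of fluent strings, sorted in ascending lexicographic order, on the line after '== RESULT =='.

Regress:
  G ∩ del = {}  (empty — regression defined)
  G \ add = {pkg_at(p2,whs2), pkg_at(p4,portB), truck_at(t3,portB)} \ {truck_at(t3,portB)} = {pkg_at(p2,whs2), pkg_at(p4,portB)}
  ∪ pre   = {pkg_at(p2,whs2), pkg_at(p4,portB)} ∪ {truck_at(t3,whs2)}
          = {pkg_at(p2,whs2), pkg_at(p4,portB), truck_at(t3,whs2)}

== RESULT ==
["pkg_at(p2,whs2)", "pkg_at(p4,portB)", "truck_at(t3,whs2)"]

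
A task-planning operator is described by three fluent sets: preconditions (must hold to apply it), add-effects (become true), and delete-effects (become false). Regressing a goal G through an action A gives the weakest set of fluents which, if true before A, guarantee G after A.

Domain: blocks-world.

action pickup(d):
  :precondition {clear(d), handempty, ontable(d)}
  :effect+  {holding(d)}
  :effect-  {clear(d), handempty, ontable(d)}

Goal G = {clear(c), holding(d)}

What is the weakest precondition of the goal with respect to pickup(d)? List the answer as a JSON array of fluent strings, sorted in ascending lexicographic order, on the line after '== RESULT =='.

Compute (G \ add) ∪ pre:
  G ∩ del = {}  (empty — regression defined)
  G \ add = {clear(c), holding(d)} \ {holding(d)} = {clear(c)}
  ∪ pre   = {clear(c)} ∪ {clear(d), handempty, ontable(d)}
          = {clear(c), clear(d), handempty, ontable(d)}

== RESULT ==
["clear(c)", "clear(d)", "handempty", "ontable(d)"]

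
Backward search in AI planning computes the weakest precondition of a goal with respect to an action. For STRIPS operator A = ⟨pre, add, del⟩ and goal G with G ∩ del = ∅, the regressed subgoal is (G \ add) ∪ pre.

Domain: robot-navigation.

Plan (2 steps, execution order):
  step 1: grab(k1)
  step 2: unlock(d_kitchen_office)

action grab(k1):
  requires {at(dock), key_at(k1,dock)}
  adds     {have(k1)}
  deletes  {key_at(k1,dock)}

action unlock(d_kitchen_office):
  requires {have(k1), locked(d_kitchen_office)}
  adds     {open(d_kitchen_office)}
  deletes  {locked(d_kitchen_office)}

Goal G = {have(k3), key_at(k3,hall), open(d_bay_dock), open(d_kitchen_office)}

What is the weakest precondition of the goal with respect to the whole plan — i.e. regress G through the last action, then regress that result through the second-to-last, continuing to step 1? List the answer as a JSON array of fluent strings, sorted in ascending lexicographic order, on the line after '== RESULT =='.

Work backward from the goal:
  through step 2 (unlock(d_kitchen_office)): drop {open(d_kitchen_office)}, keep {have(k3), key_at(k3,hall), open(d_bay_dock)}, require {have(k1), locked(d_kitchen_office)}
    → {have(k1), have(k3), key_at(k3,hall), locked(d_kitchen_office), open(d_bay_dock)}
  through step 1 (grab(k1)): drop {have(k1)}, keep {have(k3), key_at(k3,hall), locked(d_kitchen_office), open(d_bay_dock)}, require {at(dock), key_at(k1,dock)}
    → {at(dock), have(k3), key_at(k1,dock), key_at(k3,hall), locked(d_kitchen_office), open(d_bay_dock)}

== RESULT ==
["at(dock)", "have(k3)", "key_at(k1,dock)", "key_at(k3,hall)", "locked(d_kitchen_office)", "open(d_bay_dock)"]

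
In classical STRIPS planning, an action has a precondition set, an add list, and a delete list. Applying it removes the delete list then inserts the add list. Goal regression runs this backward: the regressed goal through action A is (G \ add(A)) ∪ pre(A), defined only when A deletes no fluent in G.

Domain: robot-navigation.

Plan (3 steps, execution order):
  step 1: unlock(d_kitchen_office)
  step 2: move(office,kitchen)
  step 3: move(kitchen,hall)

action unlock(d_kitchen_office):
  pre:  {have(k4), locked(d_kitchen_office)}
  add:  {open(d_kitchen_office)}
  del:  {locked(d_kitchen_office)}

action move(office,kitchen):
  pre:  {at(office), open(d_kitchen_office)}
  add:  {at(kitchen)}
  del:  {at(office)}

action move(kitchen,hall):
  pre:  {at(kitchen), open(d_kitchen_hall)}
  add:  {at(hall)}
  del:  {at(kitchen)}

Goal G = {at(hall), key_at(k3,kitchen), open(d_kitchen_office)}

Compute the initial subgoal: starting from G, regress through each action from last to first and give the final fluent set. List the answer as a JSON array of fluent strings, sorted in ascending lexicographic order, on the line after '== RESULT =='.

Regress step by step:
  through step 3 (move(kitchen,hall)): drop {at(hall)}, keep {key_at(k3,kitchen), open(d_kitchen_office)}, require {at(kitchen), open(d_kitchen_hall)}
    → {at(kitchen), key_at(k3,kitchen), open(d_kitchen_hall), open(d_kitchen_office)}
  through step 2 (move(office,kitchen)): drop {at(kitchen)}, keep {key_at(k3,kitchen), open(d_kitchen_hall), open(d_kitchen_office)}, require {at(office), open(d_kitchen_office)}
    → {at(office), key_at(k3,kitchen), open(d_kitchen_hall), open(d_kitchen_office)}
  through step 1 (unlock(d_kitchen_office)): drop {open(d_kitchen_office)}, keep {at(office), key_at(k3,kitchen), open(d_kitchen_hall)}, require {have(k4), locked(d_kitchen_office)}
    → {at(office), have(k4), key_at(k3,kitchen), locked(d_kitchen_office), open(d_kitchen_hall)}

== RESULT ==
["at(office)", "have(k4)", "key_at(k3,kitchen)", "locked(d_kitchen_office)", "open(d_kitchen_hall)"]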